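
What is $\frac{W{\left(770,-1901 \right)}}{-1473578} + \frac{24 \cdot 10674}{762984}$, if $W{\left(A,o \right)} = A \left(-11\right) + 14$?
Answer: $\frac{2666299378}{7807753033} \approx 0.34149$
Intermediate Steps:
$W{\left(A,o \right)} = 14 - 11 A$ ($W{\left(A,o \right)} = - 11 A + 14 = 14 - 11 A$)
$\frac{W{\left(770,-1901 \right)}}{-1473578} + \frac{24 \cdot 10674}{762984} = \frac{14 - 8470}{-1473578} + \frac{24 \cdot 10674}{762984} = \left(14 - 8470\right) \left(- \frac{1}{1473578}\right) + 256176 \cdot \frac{1}{762984} = \left(-8456\right) \left(- \frac{1}{1473578}\right) + \frac{3558}{10597} = \frac{4228}{736789} + \frac{3558}{10597} = \frac{2666299378}{7807753033}$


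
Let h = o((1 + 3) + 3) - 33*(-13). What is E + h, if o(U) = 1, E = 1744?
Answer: 2174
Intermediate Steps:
h = 430 (h = 1 - 33*(-13) = 1 + 429 = 430)
E + h = 1744 + 430 = 2174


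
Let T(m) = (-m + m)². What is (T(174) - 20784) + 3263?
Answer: -17521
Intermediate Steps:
T(m) = 0 (T(m) = 0² = 0)
(T(174) - 20784) + 3263 = (0 - 20784) + 3263 = -20784 + 3263 = -17521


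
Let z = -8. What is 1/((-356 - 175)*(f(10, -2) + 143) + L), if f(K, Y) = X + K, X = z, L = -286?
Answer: -1/77281 ≈ -1.2940e-5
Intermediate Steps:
X = -8
f(K, Y) = -8 + K
1/((-356 - 175)*(f(10, -2) + 143) + L) = 1/((-356 - 175)*((-8 + 10) + 143) - 286) = 1/(-531*(2 + 143) - 286) = 1/(-531*145 - 286) = 1/(-76995 - 286) = 1/(-77281) = -1/77281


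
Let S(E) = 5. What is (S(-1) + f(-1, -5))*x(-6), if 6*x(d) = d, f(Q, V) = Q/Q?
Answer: -6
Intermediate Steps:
f(Q, V) = 1
x(d) = d/6
(S(-1) + f(-1, -5))*x(-6) = (5 + 1)*((⅙)*(-6)) = 6*(-1) = -6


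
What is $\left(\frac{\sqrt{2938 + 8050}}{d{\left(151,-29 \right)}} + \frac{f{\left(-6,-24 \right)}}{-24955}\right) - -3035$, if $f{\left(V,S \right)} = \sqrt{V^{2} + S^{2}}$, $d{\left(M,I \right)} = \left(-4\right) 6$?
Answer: $3035 - \frac{6 \sqrt{17}}{24955} - \frac{\sqrt{2747}}{12} \approx 3030.6$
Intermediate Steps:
$d{\left(M,I \right)} = -24$
$f{\left(V,S \right)} = \sqrt{S^{2} + V^{2}}$
$\left(\frac{\sqrt{2938 + 8050}}{d{\left(151,-29 \right)}} + \frac{f{\left(-6,-24 \right)}}{-24955}\right) - -3035 = \left(\frac{\sqrt{2938 + 8050}}{-24} + \frac{\sqrt{\left(-24\right)^{2} + \left(-6\right)^{2}}}{-24955}\right) - -3035 = \left(\sqrt{10988} \left(- \frac{1}{24}\right) + \sqrt{576 + 36} \left(- \frac{1}{24955}\right)\right) + 3035 = \left(2 \sqrt{2747} \left(- \frac{1}{24}\right) + \sqrt{612} \left(- \frac{1}{24955}\right)\right) + 3035 = \left(- \frac{\sqrt{2747}}{12} + 6 \sqrt{17} \left(- \frac{1}{24955}\right)\right) + 3035 = \left(- \frac{\sqrt{2747}}{12} - \frac{6 \sqrt{17}}{24955}\right) + 3035 = \left(- \frac{6 \sqrt{17}}{24955} - \frac{\sqrt{2747}}{12}\right) + 3035 = 3035 - \frac{6 \sqrt{17}}{24955} - \frac{\sqrt{2747}}{12}$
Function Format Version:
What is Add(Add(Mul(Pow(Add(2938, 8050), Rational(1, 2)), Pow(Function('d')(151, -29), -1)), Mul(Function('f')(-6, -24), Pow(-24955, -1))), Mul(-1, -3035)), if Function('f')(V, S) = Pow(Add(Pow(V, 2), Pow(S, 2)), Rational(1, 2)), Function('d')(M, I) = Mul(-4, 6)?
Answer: Add(3035, Mul(Rational(-6, 24955), Pow(17, Rational(1, 2))), Mul(Rational(-1, 12), Pow(2747, Rational(1, 2)))) ≈ 3030.6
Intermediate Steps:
Function('d')(M, I) = -24
Function('f')(V, S) = Pow(Add(Pow(S, 2), Pow(V, 2)), Rational(1, 2))
Add(Add(Mul(Pow(Add(2938, 8050), Rational(1, 2)), Pow(Function('d')(151, -29), -1)), Mul(Function('f')(-6, -24), Pow(-24955, -1))), Mul(-1, -3035)) = Add(Add(Mul(Pow(Add(2938, 8050), Rational(1, 2)), Pow(-24, -1)), Mul(Pow(Add(Pow(-24, 2), Pow(-6, 2)), Rational(1, 2)), Pow(-24955, -1))), Mul(-1, -3035)) = Add(Add(Mul(Pow(10988, Rational(1, 2)), Rational(-1, 24)), Mul(Pow(Add(576, 36), Rational(1, 2)), Rational(-1, 24955))), 3035) = Add(Add(Mul(Mul(2, Pow(2747, Rational(1, 2))), Rational(-1, 24)), Mul(Pow(612, Rational(1, 2)), Rational(-1, 24955))), 3035) = Add(Add(Mul(Rational(-1, 12), Pow(2747, Rational(1, 2))), Mul(Mul(6, Pow(17, Rational(1, 2))), Rational(-1, 24955))), 3035) = Add(Add(Mul(Rational(-1, 12), Pow(2747, Rational(1, 2))), Mul(Rational(-6, 24955), Pow(17, Rational(1, 2)))), 3035) = Add(Add(Mul(Rational(-6, 24955), Pow(17, Rational(1, 2))), Mul(Rational(-1, 12), Pow(2747, Rational(1, 2)))), 3035) = Add(3035, Mul(Rational(-6, 24955), Pow(17, Rational(1, 2))), Mul(Rational(-1, 12), Pow(2747, Rational(1, 2))))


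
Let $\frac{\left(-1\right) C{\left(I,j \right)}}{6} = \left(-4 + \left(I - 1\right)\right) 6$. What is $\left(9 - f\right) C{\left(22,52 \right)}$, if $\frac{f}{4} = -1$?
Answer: $-7956$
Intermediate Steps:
$f = -4$ ($f = 4 \left(-1\right) = -4$)
$C{\left(I,j \right)} = 180 - 36 I$ ($C{\left(I,j \right)} = - 6 \left(-4 + \left(I - 1\right)\right) 6 = - 6 \left(-4 + \left(-1 + I\right)\right) 6 = - 6 \left(-5 + I\right) 6 = - 6 \left(-30 + 6 I\right) = 180 - 36 I$)
$\left(9 - f\right) C{\left(22,52 \right)} = \left(9 - -4\right) \left(180 - 792\right) = \left(9 + 4\right) \left(180 - 792\right) = 13 \left(-612\right) = -7956$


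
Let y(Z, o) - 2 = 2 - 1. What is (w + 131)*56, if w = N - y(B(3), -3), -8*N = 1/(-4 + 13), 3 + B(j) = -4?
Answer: 64505/9 ≈ 7167.2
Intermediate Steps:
B(j) = -7 (B(j) = -3 - 4 = -7)
y(Z, o) = 3 (y(Z, o) = 2 + (2 - 1) = 2 + 1 = 3)
N = -1/72 (N = -1/(8*(-4 + 13)) = -⅛/9 = -⅛*⅑ = -1/72 ≈ -0.013889)
w = -217/72 (w = -1/72 - 1*3 = -1/72 - 3 = -217/72 ≈ -3.0139)
(w + 131)*56 = (-217/72 + 131)*56 = (9215/72)*56 = 64505/9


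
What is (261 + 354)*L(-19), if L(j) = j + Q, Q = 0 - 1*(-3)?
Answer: -9840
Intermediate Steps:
Q = 3 (Q = 0 + 3 = 3)
L(j) = 3 + j (L(j) = j + 3 = 3 + j)
(261 + 354)*L(-19) = (261 + 354)*(3 - 19) = 615*(-16) = -9840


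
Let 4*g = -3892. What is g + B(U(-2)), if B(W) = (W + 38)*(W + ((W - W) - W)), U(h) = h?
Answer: -973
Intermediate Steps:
g = -973 (g = (¼)*(-3892) = -973)
B(W) = 0 (B(W) = (38 + W)*(W + (0 - W)) = (38 + W)*(W - W) = (38 + W)*0 = 0)
g + B(U(-2)) = -973 + 0 = -973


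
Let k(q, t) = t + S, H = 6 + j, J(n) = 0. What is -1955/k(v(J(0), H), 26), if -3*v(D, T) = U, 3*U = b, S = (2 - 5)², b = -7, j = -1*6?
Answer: -391/7 ≈ -55.857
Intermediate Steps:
j = -6
S = 9 (S = (-3)² = 9)
H = 0 (H = 6 - 6 = 0)
U = -7/3 (U = (⅓)*(-7) = -7/3 ≈ -2.3333)
v(D, T) = 7/9 (v(D, T) = -⅓*(-7/3) = 7/9)
k(q, t) = 9 + t (k(q, t) = t + 9 = 9 + t)
-1955/k(v(J(0), H), 26) = -1955/(9 + 26) = -1955/35 = -1955*1/35 = -391/7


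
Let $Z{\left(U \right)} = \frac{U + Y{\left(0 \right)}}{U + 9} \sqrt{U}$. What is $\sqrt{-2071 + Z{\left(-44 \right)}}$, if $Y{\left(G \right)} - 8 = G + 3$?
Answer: $\frac{\sqrt{-2536975 + 2310 i \sqrt{11}}}{35} \approx 0.068715 + 45.508 i$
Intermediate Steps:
$Y{\left(G \right)} = 11 + G$ ($Y{\left(G \right)} = 8 + \left(G + 3\right) = 8 + \left(3 + G\right) = 11 + G$)
$Z{\left(U \right)} = \frac{\sqrt{U} \left(11 + U\right)}{9 + U}$ ($Z{\left(U \right)} = \frac{U + \left(11 + 0\right)}{U + 9} \sqrt{U} = \frac{U + 11}{9 + U} \sqrt{U} = \frac{11 + U}{9 + U} \sqrt{U} = \frac{\sqrt{U} \left(11 + U\right)}{9 + U}$)
$\sqrt{-2071 + Z{\left(-44 \right)}} = \sqrt{-2071 + \frac{\sqrt{-44} \left(11 - 44\right)}{9 - 44}} = \sqrt{-2071 + 2 i \sqrt{11} \frac{1}{-35} \left(-33\right)} = \sqrt{-2071 + 2 i \sqrt{11} \left(- \frac{1}{35}\right) \left(-33\right)} = \sqrt{-2071 + \frac{66 i \sqrt{11}}{35}}$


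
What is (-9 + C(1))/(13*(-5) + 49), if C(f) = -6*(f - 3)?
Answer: -3/16 ≈ -0.18750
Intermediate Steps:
C(f) = 18 - 6*f (C(f) = -6*(-3 + f) = 18 - 6*f)
(-9 + C(1))/(13*(-5) + 49) = (-9 + (18 - 6*1))/(13*(-5) + 49) = (-9 + (18 - 6))/(-65 + 49) = (-9 + 12)/(-16) = -1/16*3 = -3/16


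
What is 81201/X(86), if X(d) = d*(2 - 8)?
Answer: -27067/172 ≈ -157.37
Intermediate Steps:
X(d) = -6*d (X(d) = d*(-6) = -6*d)
81201/X(86) = 81201/((-6*86)) = 81201/(-516) = 81201*(-1/516) = -27067/172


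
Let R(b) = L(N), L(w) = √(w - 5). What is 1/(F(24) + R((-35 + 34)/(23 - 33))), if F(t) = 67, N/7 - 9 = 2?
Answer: 67/4417 - 6*√2/4417 ≈ 0.013248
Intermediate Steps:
N = 77 (N = 63 + 7*2 = 63 + 14 = 77)
L(w) = √(-5 + w)
R(b) = 6*√2 (R(b) = √(-5 + 77) = √72 = 6*√2)
1/(F(24) + R((-35 + 34)/(23 - 33))) = 1/(67 + 6*√2)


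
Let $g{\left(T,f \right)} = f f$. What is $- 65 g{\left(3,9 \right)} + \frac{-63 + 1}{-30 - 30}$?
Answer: $- \frac{157919}{30} \approx -5264.0$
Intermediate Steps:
$g{\left(T,f \right)} = f^{2}$
$- 65 g{\left(3,9 \right)} + \frac{-63 + 1}{-30 - 30} = - 65 \cdot 9^{2} + \frac{-63 + 1}{-30 - 30} = \left(-65\right) 81 - \frac{62}{-60} = -5265 - - \frac{31}{30} = -5265 + \frac{31}{30} = - \frac{157919}{30}$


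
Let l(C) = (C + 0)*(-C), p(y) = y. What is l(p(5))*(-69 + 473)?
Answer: -10100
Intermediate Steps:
l(C) = -C**2 (l(C) = C*(-C) = -C**2)
l(p(5))*(-69 + 473) = (-1*5**2)*(-69 + 473) = -1*25*404 = -25*404 = -10100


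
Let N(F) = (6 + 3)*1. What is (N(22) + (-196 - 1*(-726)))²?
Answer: 290521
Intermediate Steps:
N(F) = 9 (N(F) = 9*1 = 9)
(N(22) + (-196 - 1*(-726)))² = (9 + (-196 - 1*(-726)))² = (9 + (-196 + 726))² = (9 + 530)² = 539² = 290521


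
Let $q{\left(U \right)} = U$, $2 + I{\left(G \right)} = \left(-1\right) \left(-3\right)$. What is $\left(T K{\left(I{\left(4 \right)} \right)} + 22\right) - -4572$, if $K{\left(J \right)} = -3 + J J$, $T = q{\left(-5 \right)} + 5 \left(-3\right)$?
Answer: $4634$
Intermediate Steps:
$I{\left(G \right)} = 1$ ($I{\left(G \right)} = -2 - -3 = -2 + 3 = 1$)
$T = -20$ ($T = -5 + 5 \left(-3\right) = -5 - 15 = -20$)
$K{\left(J \right)} = -3 + J^{2}$
$\left(T K{\left(I{\left(4 \right)} \right)} + 22\right) - -4572 = \left(- 20 \left(-3 + 1^{2}\right) + 22\right) - -4572 = \left(- 20 \left(-3 + 1\right) + 22\right) + 4572 = \left(\left(-20\right) \left(-2\right) + 22\right) + 4572 = \left(40 + 22\right) + 4572 = 62 + 4572 = 4634$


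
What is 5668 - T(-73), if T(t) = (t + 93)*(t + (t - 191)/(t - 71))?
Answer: 21274/3 ≈ 7091.3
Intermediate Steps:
T(t) = (93 + t)*(t + (-191 + t)/(-71 + t))
5668 - T(-73) = 5668 - (-17763 + (-73)³ - 6701*(-73) + 23*(-73)²)/(-71 - 73) = 5668 - (-17763 - 389017 + 489173 + 23*5329)/(-144) = 5668 - (-1)*(-17763 - 389017 + 489173 + 122567)/144 = 5668 - (-1)*204960/144 = 5668 - 1*(-4270/3) = 5668 + 4270/3 = 21274/3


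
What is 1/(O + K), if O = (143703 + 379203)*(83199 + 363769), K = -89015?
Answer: 1/233722159993 ≈ 4.2786e-12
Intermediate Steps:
O = 233722249008 (O = 522906*446968 = 233722249008)
1/(O + K) = 1/(233722249008 - 89015) = 1/233722159993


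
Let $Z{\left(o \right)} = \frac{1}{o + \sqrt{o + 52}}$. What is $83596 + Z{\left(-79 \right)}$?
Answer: $\frac{523979649}{6268} - \frac{3 i \sqrt{3}}{6268} \approx 83596.0 - 0.000829 i$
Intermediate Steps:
$Z{\left(o \right)} = \frac{1}{o + \sqrt{52 + o}}$
$83596 + Z{\left(-79 \right)} = 83596 + \frac{1}{-79 + \sqrt{52 - 79}} = 83596 + \frac{1}{-79 + \sqrt{-27}} = 83596 + \frac{1}{-79 + 3 i \sqrt{3}}$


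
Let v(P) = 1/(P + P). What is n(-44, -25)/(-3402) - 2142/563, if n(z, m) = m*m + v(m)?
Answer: -381947387/95766300 ≈ -3.9883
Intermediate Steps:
v(P) = 1/(2*P)
n(z, m) = m² + 1/(2*m) (n(z, m) = m*m + 1/(2*m) = m² + 1/(2*m))
n(-44, -25)/(-3402) - 2142/563 = ((½ + (-25)³)/(-25))/(-3402) - 2142/563 = -(½ - 15625)/25*(-1/3402) - 2142*1/563 = -1/25*(-31249/2)*(-1/3402) - 2142/563 = (31249/50)*(-1/3402) - 2142/563 = -31249/170100 - 2142/563 = -381947387/95766300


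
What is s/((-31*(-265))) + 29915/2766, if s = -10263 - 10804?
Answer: 187480403/22722690 ≈ 8.2508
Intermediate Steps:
s = -21067
s/((-31*(-265))) + 29915/2766 = -21067/((-31*(-265))) + 29915/2766 = -21067/8215 + 29915*(1/2766) = -21067*1/8215 + 29915/2766 = -21067/8215 + 29915/2766 = 187480403/22722690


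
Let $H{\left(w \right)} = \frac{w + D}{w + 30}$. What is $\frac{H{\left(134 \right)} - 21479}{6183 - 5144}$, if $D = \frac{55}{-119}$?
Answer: $- \frac{419168273}{20277124} \approx -20.672$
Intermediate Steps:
$D = - \frac{55}{119}$ ($D = 55 \left(- \frac{1}{119}\right) = - \frac{55}{119} \approx -0.46218$)
$H{\left(w \right)} = \frac{- \frac{55}{119} + w}{30 + w}$ ($H{\left(w \right)} = \frac{w - \frac{55}{119}}{w + 30} = \frac{- \frac{55}{119} + w}{30 + w}$)
$\frac{H{\left(134 \right)} - 21479}{6183 - 5144} = \frac{\frac{- \frac{55}{119} + 134}{30 + 134} - 21479}{6183 - 5144} = \frac{\frac{1}{164} \cdot \frac{15891}{119} - 21479}{1039} = \left(\frac{1}{164} \cdot \frac{15891}{119} - 21479\right) \frac{1}{1039} = \left(\frac{15891}{19516} - 21479\right) \frac{1}{1039} = \left(- \frac{419168273}{19516}\right) \frac{1}{1039} = - \frac{419168273}{20277124}$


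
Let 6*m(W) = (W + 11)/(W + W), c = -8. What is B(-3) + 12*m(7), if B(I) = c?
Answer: -38/7 ≈ -5.4286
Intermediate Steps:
B(I) = -8
m(W) = (11 + W)/(12*W) (m(W) = ((W + 11)/(W + W))/6 = ((11 + W)/((2*W)))/6 = ((11 + W)*(1/(2*W)))/6 = ((11 + W)/(2*W))/6 = (11 + W)/(12*W))
B(-3) + 12*m(7) = -8 + 12*((1/12)*(11 + 7)/7) = -8 + 12*((1/12)*(1/7)*18) = -8 + 12*(3/14) = -8 + 18/7 = -38/7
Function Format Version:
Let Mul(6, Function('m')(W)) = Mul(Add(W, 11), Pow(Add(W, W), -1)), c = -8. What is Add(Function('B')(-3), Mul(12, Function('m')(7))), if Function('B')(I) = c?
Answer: Rational(-38, 7) ≈ -5.4286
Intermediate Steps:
Function('B')(I) = -8
Function('m')(W) = Mul(Rational(1, 12), Pow(W, -1), Add(11, W)) (Function('m')(W) = Mul(Rational(1, 6), Mul(Add(W, 11), Pow(Add(W, W), -1))) = Mul(Rational(1, 6), Mul(Add(11, W), Pow(Mul(2, W), -1))) = Mul(Rational(1, 6), Mul(Add(11, W), Mul(Rational(1, 2), Pow(W, -1)))) = Mul(Rational(1, 6), Mul(Rational(1, 2), Pow(W, -1), Add(11, W))) = Mul(Rational(1, 12), Pow(W, -1), Add(11, W)))
Add(Function('B')(-3), Mul(12, Function('m')(7))) = Add(-8, Mul(12, Mul(Rational(1, 12), Pow(7, -1), Add(11, 7)))) = Add(-8, Mul(12, Mul(Rational(1, 12), Rational(1, 7), 18))) = Add(-8, Mul(12, Rational(3, 14))) = Add(-8, Rational(18, 7)) = Rational(-38, 7)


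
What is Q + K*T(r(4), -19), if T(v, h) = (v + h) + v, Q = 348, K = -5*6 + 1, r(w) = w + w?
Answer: 435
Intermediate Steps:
r(w) = 2*w
K = -29 (K = -30 + 1 = -29)
T(v, h) = h + 2*v (T(v, h) = (h + v) + v = h + 2*v)
Q + K*T(r(4), -19) = 348 - 29*(-19 + 2*(2*4)) = 348 - 29*(-19 + 2*8) = 348 - 29*(-19 + 16) = 348 - 29*(-3) = 348 + 87 = 435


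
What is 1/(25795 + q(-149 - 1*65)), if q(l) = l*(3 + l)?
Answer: 1/70949 ≈ 1.4095e-5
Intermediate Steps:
1/(25795 + q(-149 - 1*65)) = 1/(25795 + (-149 - 1*65)*(3 + (-149 - 1*65))) = 1/(25795 + (-149 - 65)*(3 + (-149 - 65))) = 1/(25795 - 214*(3 - 214)) = 1/(25795 - 214*(-211)) = 1/(25795 + 45154) = 1/70949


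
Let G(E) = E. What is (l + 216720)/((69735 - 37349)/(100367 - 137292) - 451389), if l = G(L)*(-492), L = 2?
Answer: -7966051800/16667571211 ≈ -0.47794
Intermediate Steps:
l = -984 (l = 2*(-492) = -984)
(l + 216720)/((69735 - 37349)/(100367 - 137292) - 451389) = (-984 + 216720)/((69735 - 37349)/(100367 - 137292) - 451389) = 215736/(32386/(-36925) - 451389) = 215736/(32386*(-1/36925) - 451389) = 215736/(-32386/36925 - 451389) = 215736/(-16667571211/36925) = 215736*(-36925/16667571211) = -7966051800/16667571211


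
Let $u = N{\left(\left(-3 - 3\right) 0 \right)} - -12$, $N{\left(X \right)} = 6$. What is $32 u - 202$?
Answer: $374$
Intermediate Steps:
$u = 18$ ($u = 6 - -12 = 6 + 12 = 18$)
$32 u - 202 = 32 \cdot 18 - 202 = 576 - 202 = 374$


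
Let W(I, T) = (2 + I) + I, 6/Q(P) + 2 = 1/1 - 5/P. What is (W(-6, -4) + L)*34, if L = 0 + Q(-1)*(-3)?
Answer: -493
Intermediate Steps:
Q(P) = 6/(-1 - 5/P) (Q(P) = 6/(-2 + (1/1 - 5/P)) = 6/(-2 + (1*1 - 5/P)) = 6/(-2 + (1 - 5/P)) = 6/(-1 - 5/P))
W(I, T) = 2 + 2*I
L = -9/2 (L = 0 - 6*(-1)/(5 - 1)*(-3) = 0 - 6*(-1)/4*(-3) = 0 - 6*(-1)*1/4*(-3) = 0 + (3/2)*(-3) = 0 - 9/2 = -9/2 ≈ -4.5000)
(W(-6, -4) + L)*34 = ((2 + 2*(-6)) - 9/2)*34 = ((2 - 12) - 9/2)*34 = (-10 - 9/2)*34 = -29/2*34 = -493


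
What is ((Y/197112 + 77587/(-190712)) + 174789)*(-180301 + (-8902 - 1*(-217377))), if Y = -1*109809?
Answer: 964162129924402583/195789707 ≈ 4.9245e+9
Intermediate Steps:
Y = -109809
((Y/197112 + 77587/(-190712)) + 174789)*(-180301 + (-8902 - 1*(-217377))) = ((-109809/197112 + 77587/(-190712)) + 174789)*(-180301 + (-8902 - 1*(-217377))) = ((-109809*1/197112 + 77587*(-1/190712)) + 174789)*(-180301 + (-8902 + 217377)) = ((-36603/65704 - 77587/190712) + 174789)*(-180301 + 208475) = (-377450237/391579414 + 174789)*28174 = (68443396743409/391579414)*28174 = 964162129924402583/195789707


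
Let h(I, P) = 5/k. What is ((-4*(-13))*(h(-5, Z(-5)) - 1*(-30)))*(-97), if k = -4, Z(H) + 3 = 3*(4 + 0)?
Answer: -145015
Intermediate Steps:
Z(H) = 9 (Z(H) = -3 + 3*(4 + 0) = -3 + 3*4 = -3 + 12 = 9)
h(I, P) = -5/4 (h(I, P) = 5/(-4) = 5*(-1/4) = -5/4)
((-4*(-13))*(h(-5, Z(-5)) - 1*(-30)))*(-97) = ((-4*(-13))*(-5/4 - 1*(-30)))*(-97) = (52*(-5/4 + 30))*(-97) = (52*(115/4))*(-97) = 1495*(-97) = -145015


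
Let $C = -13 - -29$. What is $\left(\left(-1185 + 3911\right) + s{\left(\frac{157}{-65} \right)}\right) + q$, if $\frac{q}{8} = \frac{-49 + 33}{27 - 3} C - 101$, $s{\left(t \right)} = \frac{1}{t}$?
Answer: $\frac{862991}{471} \approx 1832.3$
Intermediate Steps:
$C = 16$ ($C = -13 + 29 = 16$)
$q = - \frac{2680}{3}$ ($q = 8 \left(\frac{-49 + 33}{27 - 3} \cdot 16 - 101\right) = 8 \left(- \frac{16}{24} \cdot 16 - 101\right) = 8 \left(\left(-16\right) \frac{1}{24} \cdot 16 - 101\right) = 8 \left(\left(- \frac{2}{3}\right) 16 - 101\right) = 8 \left(- \frac{32}{3} - 101\right) = 8 \left(- \frac{335}{3}\right) = - \frac{2680}{3} \approx -893.33$)
$\left(\left(-1185 + 3911\right) + s{\left(\frac{157}{-65} \right)}\right) + q = \left(\left(-1185 + 3911\right) + \frac{1}{157 \frac{1}{-65}}\right) - \frac{2680}{3} = \left(2726 + \frac{1}{157 \left(- \frac{1}{65}\right)}\right) - \frac{2680}{3} = \left(2726 + \frac{1}{- \frac{157}{65}}\right) - \frac{2680}{3} = \left(2726 - \frac{65}{157}\right) - \frac{2680}{3} = \frac{427917}{157} - \frac{2680}{3} = \frac{862991}{471}$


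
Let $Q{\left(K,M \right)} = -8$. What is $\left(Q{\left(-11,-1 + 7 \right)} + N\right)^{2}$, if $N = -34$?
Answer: $1764$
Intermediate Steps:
$\left(Q{\left(-11,-1 + 7 \right)} + N\right)^{2} = \left(-8 - 34\right)^{2} = \left(-42\right)^{2} = 1764$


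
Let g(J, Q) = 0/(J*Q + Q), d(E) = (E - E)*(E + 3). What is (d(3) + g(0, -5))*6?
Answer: 0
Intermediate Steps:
d(E) = 0 (d(E) = 0*(3 + E) = 0)
g(J, Q) = 0 (g(J, Q) = 0/(Q + J*Q) = 0)
(d(3) + g(0, -5))*6 = (0 + 0)*6 = 0*6 = 0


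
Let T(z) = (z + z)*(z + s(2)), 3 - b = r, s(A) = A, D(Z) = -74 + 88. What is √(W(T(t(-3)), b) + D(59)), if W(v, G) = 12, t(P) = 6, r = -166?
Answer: √26 ≈ 5.0990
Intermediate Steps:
D(Z) = 14
b = 169 (b = 3 - 1*(-166) = 3 + 166 = 169)
T(z) = 2*z*(2 + z) (T(z) = (z + z)*(z + 2) = (2*z)*(2 + z) = 2*z*(2 + z))
√(W(T(t(-3)), b) + D(59)) = √(12 + 14) = √26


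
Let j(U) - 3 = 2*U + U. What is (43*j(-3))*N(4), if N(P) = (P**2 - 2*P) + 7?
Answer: -3870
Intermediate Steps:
j(U) = 3 + 3*U (j(U) = 3 + (2*U + U) = 3 + 3*U)
N(P) = 7 + P**2 - 2*P
(43*j(-3))*N(4) = (43*(3 + 3*(-3)))*(7 + 4**2 - 2*4) = (43*(3 - 9))*(7 + 16 - 8) = (43*(-6))*15 = -258*15 = -3870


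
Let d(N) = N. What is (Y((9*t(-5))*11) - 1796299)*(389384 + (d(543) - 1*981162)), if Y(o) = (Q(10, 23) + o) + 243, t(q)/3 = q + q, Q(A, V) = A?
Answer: 1063641224760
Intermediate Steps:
t(q) = 6*q (t(q) = 3*(q + q) = 3*(2*q) = 6*q)
Y(o) = 253 + o (Y(o) = (10 + o) + 243 = 253 + o)
(Y((9*t(-5))*11) - 1796299)*(389384 + (d(543) - 1*981162)) = ((253 + (9*(6*(-5)))*11) - 1796299)*(389384 + (543 - 1*981162)) = ((253 + (9*(-30))*11) - 1796299)*(389384 + (543 - 981162)) = ((253 - 270*11) - 1796299)*(389384 - 980619) = ((253 - 2970) - 1796299)*(-591235) = (-2717 - 1796299)*(-591235) = -1799016*(-591235) = 1063641224760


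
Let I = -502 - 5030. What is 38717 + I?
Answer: 33185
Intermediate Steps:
I = -5532
38717 + I = 38717 - 5532 = 33185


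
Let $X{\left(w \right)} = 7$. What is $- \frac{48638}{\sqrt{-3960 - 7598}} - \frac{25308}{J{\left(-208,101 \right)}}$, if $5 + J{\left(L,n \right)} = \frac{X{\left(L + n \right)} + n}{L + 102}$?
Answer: $\frac{1341324}{319} + \frac{24319 i \sqrt{11558}}{5779} \approx 4204.8 + 452.41 i$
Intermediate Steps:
$J{\left(L,n \right)} = -5 + \frac{7 + n}{102 + L}$ ($J{\left(L,n \right)} = -5 + \frac{7 + n}{L + 102} = -5 + \frac{7 + n}{102 + L}$)
$- \frac{48638}{\sqrt{-3960 - 7598}} - \frac{25308}{J{\left(-208,101 \right)}} = - \frac{48638}{\sqrt{-3960 - 7598}} - \frac{25308}{\frac{1}{102 - 208} \left(-503 + 101 - -1040\right)} = - \frac{48638}{\sqrt{-11558}} - \frac{25308}{\frac{1}{-106} \left(-503 + 101 + 1040\right)} = - \frac{48638}{i \sqrt{11558}} - \frac{25308}{\left(- \frac{1}{106}\right) 638} = - 48638 \left(- \frac{i \sqrt{11558}}{11558}\right) - \frac{25308}{- \frac{319}{53}} = \frac{24319 i \sqrt{11558}}{5779} - - \frac{1341324}{319} = \frac{24319 i \sqrt{11558}}{5779} + \frac{1341324}{319} = \frac{1341324}{319} + \frac{24319 i \sqrt{11558}}{5779}$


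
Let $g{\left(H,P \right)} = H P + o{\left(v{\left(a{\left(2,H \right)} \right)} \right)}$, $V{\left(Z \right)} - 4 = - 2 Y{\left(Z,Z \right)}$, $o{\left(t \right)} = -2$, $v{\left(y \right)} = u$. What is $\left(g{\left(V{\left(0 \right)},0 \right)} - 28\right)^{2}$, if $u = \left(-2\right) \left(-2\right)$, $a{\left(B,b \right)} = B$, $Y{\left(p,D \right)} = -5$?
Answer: $900$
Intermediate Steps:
$u = 4$
$v{\left(y \right)} = 4$
$V{\left(Z \right)} = 14$ ($V{\left(Z \right)} = 4 - -10 = 4 + 10 = 14$)
$g{\left(H,P \right)} = -2 + H P$ ($g{\left(H,P \right)} = H P - 2 = -2 + H P$)
$\left(g{\left(V{\left(0 \right)},0 \right)} - 28\right)^{2} = \left(\left(-2 + 14 \cdot 0\right) - 28\right)^{2} = \left(\left(-2 + 0\right) - 28\right)^{2} = \left(-2 - 28\right)^{2} = \left(-30\right)^{2} = 900$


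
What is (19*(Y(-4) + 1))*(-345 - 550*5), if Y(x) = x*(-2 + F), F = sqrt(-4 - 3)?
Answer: -529245 + 235220*I*sqrt(7) ≈ -5.2925e+5 + 6.2233e+5*I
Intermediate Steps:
F = I*sqrt(7) (F = sqrt(-7) = I*sqrt(7) ≈ 2.6458*I)
Y(x) = x*(-2 + I*sqrt(7))
(19*(Y(-4) + 1))*(-345 - 550*5) = (19*(-4*(-2 + I*sqrt(7)) + 1))*(-345 - 550*5) = (19*((8 - 4*I*sqrt(7)) + 1))*(-345 - 2750) = (19*(9 - 4*I*sqrt(7)))*(-3095) = (171 - 76*I*sqrt(7))*(-3095) = -529245 + 235220*I*sqrt(7)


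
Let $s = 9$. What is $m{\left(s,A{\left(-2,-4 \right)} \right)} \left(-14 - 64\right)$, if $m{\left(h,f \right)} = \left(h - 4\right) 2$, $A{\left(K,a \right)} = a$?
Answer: $-780$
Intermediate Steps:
$m{\left(h,f \right)} = -8 + 2 h$ ($m{\left(h,f \right)} = \left(-4 + h\right) 2 = -8 + 2 h$)
$m{\left(s,A{\left(-2,-4 \right)} \right)} \left(-14 - 64\right) = \left(-8 + 2 \cdot 9\right) \left(-14 - 64\right) = \left(-8 + 18\right) \left(-78\right) = 10 \left(-78\right) = -780$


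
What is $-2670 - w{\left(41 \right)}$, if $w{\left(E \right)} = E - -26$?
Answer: $-2737$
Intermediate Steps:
$w{\left(E \right)} = 26 + E$ ($w{\left(E \right)} = E + 26 = 26 + E$)
$-2670 - w{\left(41 \right)} = -2670 - \left(26 + 41\right) = -2670 - 67 = -2737$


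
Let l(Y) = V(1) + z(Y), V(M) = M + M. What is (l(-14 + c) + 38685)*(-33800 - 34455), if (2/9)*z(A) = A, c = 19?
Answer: -5284233845/2 ≈ -2.6421e+9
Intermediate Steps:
z(A) = 9*A/2
V(M) = 2*M
l(Y) = 2 + 9*Y/2 (l(Y) = 2*1 + 9*Y/2 = 2 + 9*Y/2)
(l(-14 + c) + 38685)*(-33800 - 34455) = ((2 + 9*(-14 + 19)/2) + 38685)*(-33800 - 34455) = ((2 + (9/2)*5) + 38685)*(-68255) = ((2 + 45/2) + 38685)*(-68255) = (49/2 + 38685)*(-68255) = (77419/2)*(-68255) = -5284233845/2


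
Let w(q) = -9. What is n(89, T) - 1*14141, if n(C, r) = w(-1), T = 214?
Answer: -14150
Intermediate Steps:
n(C, r) = -9
n(89, T) - 1*14141 = -9 - 1*14141 = -9 - 14141 = -14150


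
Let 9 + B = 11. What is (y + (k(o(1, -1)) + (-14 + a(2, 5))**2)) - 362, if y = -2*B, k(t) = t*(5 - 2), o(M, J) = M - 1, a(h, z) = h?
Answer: -222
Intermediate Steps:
B = 2 (B = -9 + 11 = 2)
o(M, J) = -1 + M
k(t) = 3*t (k(t) = t*3 = 3*t)
y = -4 (y = -2*2 = -4)
(y + (k(o(1, -1)) + (-14 + a(2, 5))**2)) - 362 = (-4 + (3*(-1 + 1) + (-14 + 2)**2)) - 362 = (-4 + (3*0 + (-12)**2)) - 362 = (-4 + (0 + 144)) - 362 = (-4 + 144) - 362 = 140 - 362 = -222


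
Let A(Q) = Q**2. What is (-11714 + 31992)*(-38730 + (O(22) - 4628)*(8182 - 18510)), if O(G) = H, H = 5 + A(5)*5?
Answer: 941236098692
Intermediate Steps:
H = 130 (H = 5 + 5**2*5 = 5 + 25*5 = 5 + 125 = 130)
O(G) = 130
(-11714 + 31992)*(-38730 + (O(22) - 4628)*(8182 - 18510)) = (-11714 + 31992)*(-38730 + (130 - 4628)*(8182 - 18510)) = 20278*(-38730 - 4498*(-10328)) = 20278*(-38730 + 46455344) = 20278*46416614 = 941236098692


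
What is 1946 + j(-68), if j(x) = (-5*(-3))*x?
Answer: 926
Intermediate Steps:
j(x) = 15*x
1946 + j(-68) = 1946 + 15*(-68) = 1946 - 1020 = 926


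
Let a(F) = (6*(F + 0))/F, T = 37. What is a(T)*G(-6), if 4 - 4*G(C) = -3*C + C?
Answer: -12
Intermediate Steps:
G(C) = 1 + C/2 (G(C) = 1 - (-3*C + C)/4 = 1 - (-1)*C/2 = 1 + C/2)
a(F) = 6 (a(F) = (6*F)/F = 6)
a(T)*G(-6) = 6*(1 + (½)*(-6)) = 6*(1 - 3) = 6*(-2) = -12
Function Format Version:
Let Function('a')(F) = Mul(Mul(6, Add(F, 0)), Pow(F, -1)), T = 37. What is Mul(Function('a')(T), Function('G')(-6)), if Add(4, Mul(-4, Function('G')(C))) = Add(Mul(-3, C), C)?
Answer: -12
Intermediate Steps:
Function('G')(C) = Add(1, Mul(Rational(1, 2), C)) (Function('G')(C) = Add(1, Mul(Rational(-1, 4), Add(Mul(-3, C), C))) = Add(1, Mul(Rational(-1, 4), Mul(-2, C))) = Add(1, Mul(Rational(1, 2), C)))
Function('a')(F) = 6 (Function('a')(F) = Mul(Mul(6, F), Pow(F, -1)) = 6)
Mul(Function('a')(T), Function('G')(-6)) = Mul(6, Add(1, Mul(Rational(1, 2), -6))) = Mul(6, Add(1, -3)) = Mul(6, -2) = -12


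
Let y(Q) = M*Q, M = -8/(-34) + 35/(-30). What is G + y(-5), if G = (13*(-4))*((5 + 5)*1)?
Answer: -52565/102 ≈ -515.34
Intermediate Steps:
M = -95/102 (M = -8*(-1/34) + 35*(-1/30) = 4/17 - 7/6 = -95/102 ≈ -0.93137)
y(Q) = -95*Q/102
G = -520 ≈ -520.00
G + y(-5) = -520 - 95/102*(-5) = -520 + 475/102 = -52565/102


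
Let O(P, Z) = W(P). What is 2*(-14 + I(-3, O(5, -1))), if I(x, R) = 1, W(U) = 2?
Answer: -26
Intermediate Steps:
O(P, Z) = 2
2*(-14 + I(-3, O(5, -1))) = 2*(-14 + 1) = 2*(-13) = -26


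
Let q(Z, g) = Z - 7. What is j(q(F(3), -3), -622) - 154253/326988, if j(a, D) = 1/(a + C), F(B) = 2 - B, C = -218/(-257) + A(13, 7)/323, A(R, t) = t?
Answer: -118442095243/193536022500 ≈ -0.61199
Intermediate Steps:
C = 72213/83011 (C = -218/(-257) + 7/323 = -218*(-1/257) + 7*(1/323) = 218/257 + 7/323 = 72213/83011 ≈ 0.86992)
q(Z, g) = -7 + Z
j(a, D) = 1/(72213/83011 + a) (j(a, D) = 1/(a + 72213/83011) = 1/(72213/83011 + a))
j(q(F(3), -3), -622) - 154253/326988 = 83011/(72213 + 83011*(-7 + (2 - 1*3))) - 154253/326988 = 83011/(72213 + 83011*(-7 + (2 - 3))) - 154253/326988 = 83011/(72213 + 83011*(-7 - 1)) - 1*154253/326988 = 83011/(72213 + 83011*(-8)) - 154253/326988 = 83011/(72213 - 664088) - 154253/326988 = 83011/(-591875) - 154253/326988 = 83011*(-1/591875) - 154253/326988 = -83011/591875 - 154253/326988 = -118442095243/193536022500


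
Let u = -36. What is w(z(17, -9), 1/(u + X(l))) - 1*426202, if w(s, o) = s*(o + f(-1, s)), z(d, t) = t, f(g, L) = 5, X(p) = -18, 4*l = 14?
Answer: -2557481/6 ≈ -4.2625e+5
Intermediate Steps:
l = 7/2 (l = (¼)*14 = 7/2 ≈ 3.5000)
w(s, o) = s*(5 + o) (w(s, o) = s*(o + 5) = s*(5 + o))
w(z(17, -9), 1/(u + X(l))) - 1*426202 = -9*(5 + 1/(-36 - 18)) - 1*426202 = -9*(5 + 1/(-54)) - 426202 = -9*(5 - 1/54) - 426202 = -9*269/54 - 426202 = -269/6 - 426202 = -2557481/6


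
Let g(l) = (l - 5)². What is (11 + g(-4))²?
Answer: 8464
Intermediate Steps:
g(l) = (-5 + l)²
(11 + g(-4))² = (11 + (-5 - 4)²)² = (11 + (-9)²)² = (11 + 81)² = 92² = 8464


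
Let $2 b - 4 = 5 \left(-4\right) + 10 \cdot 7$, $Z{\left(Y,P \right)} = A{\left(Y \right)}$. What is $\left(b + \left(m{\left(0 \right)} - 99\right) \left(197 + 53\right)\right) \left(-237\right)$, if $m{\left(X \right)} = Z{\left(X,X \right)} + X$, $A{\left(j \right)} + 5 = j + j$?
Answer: $6155601$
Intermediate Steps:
$A{\left(j \right)} = -5 + 2 j$ ($A{\left(j \right)} = -5 + \left(j + j\right) = -5 + 2 j$)
$Z{\left(Y,P \right)} = -5 + 2 Y$
$m{\left(X \right)} = -5 + 3 X$ ($m{\left(X \right)} = \left(-5 + 2 X\right) + X = -5 + 3 X$)
$b = 27$ ($b = 2 + \frac{5 \left(-4\right) + 10 \cdot 7}{2} = 2 + \frac{-20 + 70}{2} = 2 + \frac{1}{2} \cdot 50 = 2 + 25 = 27$)
$\left(b + \left(m{\left(0 \right)} - 99\right) \left(197 + 53\right)\right) \left(-237\right) = \left(27 + \left(\left(-5 + 3 \cdot 0\right) - 99\right) \left(197 + 53\right)\right) \left(-237\right) = \left(27 + \left(\left(-5 + 0\right) - 99\right) 250\right) \left(-237\right) = \left(27 + \left(-5 - 99\right) 250\right) \left(-237\right) = \left(27 - 26000\right) \left(-237\right) = \left(-25973\right) \left(-237\right) = 6155601$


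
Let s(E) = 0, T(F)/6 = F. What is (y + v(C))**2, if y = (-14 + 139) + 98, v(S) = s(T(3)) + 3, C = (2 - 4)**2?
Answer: 51076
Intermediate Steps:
T(F) = 6*F
C = 4 (C = (-2)**2 = 4)
v(S) = 3 (v(S) = 0 + 3 = 3)
y = 223 (y = 125 + 98 = 223)
(y + v(C))**2 = (223 + 3)**2 = 226**2 = 51076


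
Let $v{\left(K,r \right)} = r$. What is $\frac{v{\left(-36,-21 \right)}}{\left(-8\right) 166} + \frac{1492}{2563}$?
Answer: $\frac{2035199}{3403664} \approx 0.59794$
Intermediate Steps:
$\frac{v{\left(-36,-21 \right)}}{\left(-8\right) 166} + \frac{1492}{2563} = - \frac{21}{\left(-8\right) 166} + \frac{1492}{2563} = - \frac{21}{-1328} + 1492 \cdot \frac{1}{2563} = \left(-21\right) \left(- \frac{1}{1328}\right) + \frac{1492}{2563} = \frac{21}{1328} + \frac{1492}{2563} = \frac{2035199}{3403664}$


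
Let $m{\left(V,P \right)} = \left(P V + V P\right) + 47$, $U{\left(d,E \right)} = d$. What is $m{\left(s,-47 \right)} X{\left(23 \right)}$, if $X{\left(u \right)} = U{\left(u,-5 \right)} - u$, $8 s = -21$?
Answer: $0$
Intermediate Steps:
$s = - \frac{21}{8}$ ($s = \frac{1}{8} \left(-21\right) = - \frac{21}{8} \approx -2.625$)
$X{\left(u \right)} = 0$ ($X{\left(u \right)} = u - u = 0$)
$m{\left(V,P \right)} = 47 + 2 P V$ ($m{\left(V,P \right)} = \left(P V + P V\right) + 47 = 2 P V + 47 = 47 + 2 P V$)
$m{\left(s,-47 \right)} X{\left(23 \right)} = \left(47 + 2 \left(-47\right) \left(- \frac{21}{8}\right)\right) 0 = \left(47 + \frac{987}{4}\right) 0 = \frac{1175}{4} \cdot 0 = 0$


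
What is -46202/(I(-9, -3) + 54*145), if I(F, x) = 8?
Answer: -23101/3919 ≈ -5.8946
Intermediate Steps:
-46202/(I(-9, -3) + 54*145) = -46202/(8 + 54*145) = -46202/(8 + 7830) = -46202/7838 = -46202*1/7838 = -23101/3919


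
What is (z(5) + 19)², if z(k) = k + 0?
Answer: 576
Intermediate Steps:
z(k) = k
(z(5) + 19)² = (5 + 19)² = 24² = 576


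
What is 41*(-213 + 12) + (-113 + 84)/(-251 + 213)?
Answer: -313129/38 ≈ -8240.2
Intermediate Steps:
41*(-213 + 12) + (-113 + 84)/(-251 + 213) = 41*(-201) - 29/(-38) = -8241 - 29*(-1/38) = -8241 + 29/38 = -313129/38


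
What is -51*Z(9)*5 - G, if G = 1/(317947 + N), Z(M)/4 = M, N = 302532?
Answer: -5695997221/620479 ≈ -9180.0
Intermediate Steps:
Z(M) = 4*M
G = 1/620479 (G = 1/(317947 + 302532) = 1/620479 ≈ 1.6117e-6)
-51*Z(9)*5 - G = -204*9*5 - 1*1/620479 = -51*36*5 - 1/620479 = -1836*5 - 1/620479 = -9180 - 1/620479 = -5695997221/620479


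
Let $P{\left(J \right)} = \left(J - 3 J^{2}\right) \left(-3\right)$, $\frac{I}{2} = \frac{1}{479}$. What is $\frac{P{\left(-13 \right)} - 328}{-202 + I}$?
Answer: $- \frac{13412}{2199} \approx -6.0991$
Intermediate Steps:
$I = \frac{2}{479} \approx 0.0041754$
$P{\left(J \right)} = - 3 J + 9 J^{2}$
$\frac{P{\left(-13 \right)} - 328}{-202 + I} = \frac{3 \left(-13\right) \left(-1 + 3 \left(-13\right)\right) - 328}{-202 + \frac{2}{479}} = \frac{3 \left(-13\right) \left(-1 - 39\right) - 328}{- \frac{96756}{479}} = \left(3 \left(-13\right) \left(-40\right) - 328\right) \left(- \frac{479}{96756}\right) = \left(1560 - 328\right) \left(- \frac{479}{96756}\right) = 1232 \left(- \frac{479}{96756}\right) = - \frac{13412}{2199}$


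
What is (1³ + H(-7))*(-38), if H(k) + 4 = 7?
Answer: -152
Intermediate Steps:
H(k) = 3 (H(k) = -4 + 7 = 3)
(1³ + H(-7))*(-38) = (1³ + 3)*(-38) = (1 + 3)*(-38) = 4*(-38) = -152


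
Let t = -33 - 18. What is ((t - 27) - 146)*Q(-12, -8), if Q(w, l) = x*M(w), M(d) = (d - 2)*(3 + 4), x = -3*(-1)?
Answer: 65856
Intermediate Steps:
x = 3
M(d) = -14 + 7*d (M(d) = (-2 + d)*7 = -14 + 7*d)
t = -51
Q(w, l) = -42 + 21*w (Q(w, l) = 3*(-14 + 7*w) = -42 + 21*w)
((t - 27) - 146)*Q(-12, -8) = ((-51 - 27) - 146)*(-42 + 21*(-12)) = (-78 - 146)*(-42 - 252) = -224*(-294) = 65856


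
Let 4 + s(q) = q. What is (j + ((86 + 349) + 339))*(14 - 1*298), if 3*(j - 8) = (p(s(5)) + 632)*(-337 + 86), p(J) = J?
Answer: 14818836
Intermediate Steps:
s(q) = -4 + q
j = -52953 (j = 8 + (((-4 + 5) + 632)*(-337 + 86))/3 = 8 + ((1 + 632)*(-251))/3 = 8 + (633*(-251))/3 = 8 + (1/3)*(-158883) = 8 - 52961 = -52953)
(j + ((86 + 349) + 339))*(14 - 1*298) = (-52953 + ((86 + 349) + 339))*(14 - 1*298) = (-52953 + (435 + 339))*(14 - 298) = (-52953 + 774)*(-284) = -52179*(-284) = 14818836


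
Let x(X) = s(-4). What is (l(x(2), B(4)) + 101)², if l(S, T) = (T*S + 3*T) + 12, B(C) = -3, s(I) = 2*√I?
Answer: 10672 - 2496*I ≈ 10672.0 - 2496.0*I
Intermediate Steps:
x(X) = 4*I (x(X) = 2*√(-4) = 2*(2*I) = 4*I)
l(S, T) = 12 + 3*T + S*T (l(S, T) = (S*T + 3*T) + 12 = (3*T + S*T) + 12 = 12 + 3*T + S*T)
(l(x(2), B(4)) + 101)² = ((12 + 3*(-3) + (4*I)*(-3)) + 101)² = ((12 - 9 - 12*I) + 101)² = ((3 - 12*I) + 101)² = (104 - 12*I)²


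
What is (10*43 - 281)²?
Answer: 22201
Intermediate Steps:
(10*43 - 281)² = (430 - 281)² = 149² = 22201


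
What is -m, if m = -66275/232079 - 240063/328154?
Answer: 77461987327/76157652166 ≈ 1.0171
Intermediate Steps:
m = -77461987327/76157652166 (m = -66275*1/232079 - 240063*1/328154 = -66275/232079 - 240063/328154 = -77461987327/76157652166 ≈ -1.0171)
-m = -1*(-77461987327/76157652166) = 77461987327/76157652166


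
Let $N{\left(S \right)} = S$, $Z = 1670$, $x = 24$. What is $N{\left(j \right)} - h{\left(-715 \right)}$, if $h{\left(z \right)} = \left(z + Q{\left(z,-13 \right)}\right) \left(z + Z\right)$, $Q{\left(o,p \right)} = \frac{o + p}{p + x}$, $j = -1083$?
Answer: $\frac{8194402}{11} \approx 7.4495 \cdot 10^{5}$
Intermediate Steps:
$Q{\left(o,p \right)} = \frac{o + p}{24 + p}$ ($Q{\left(o,p \right)} = \frac{o + p}{p + 24} = \frac{o + p}{24 + p}$)
$h{\left(z \right)} = \left(1670 + z\right) \left(- \frac{13}{11} + \frac{12 z}{11}\right)$ ($h{\left(z \right)} = \left(z + \frac{z - 13}{24 - 13}\right) \left(z + 1670\right) = \left(z + \frac{-13 + z}{11}\right) \left(1670 + z\right) = \left(z + \left(- \frac{13}{11} + \frac{z}{11}\right)\right) \left(1670 + z\right) = \left(- \frac{13}{11} + \frac{12 z}{11}\right) \left(1670 + z\right) = \left(1670 + z\right) \left(- \frac{13}{11} + \frac{12 z}{11}\right)$)
$N{\left(j \right)} - h{\left(-715 \right)} = -1083 - \left(- \frac{21710}{11} + \frac{12 \left(-715\right)^{2}}{11} + \frac{20027}{11} \left(-715\right)\right) = -1083 - \left(- \frac{21710}{11} + \frac{12}{11} \cdot 511225 - 1301755\right) = -1083 - \left(- \frac{21710}{11} + 557700 - 1301755\right) = -1083 - - \frac{8206315}{11} = -1083 + \frac{8206315}{11} = \frac{8194402}{11}$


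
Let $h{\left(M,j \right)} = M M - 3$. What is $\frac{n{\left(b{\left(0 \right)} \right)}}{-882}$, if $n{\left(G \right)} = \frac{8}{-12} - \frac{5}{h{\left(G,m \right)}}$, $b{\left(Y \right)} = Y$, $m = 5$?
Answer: $- \frac{1}{882} \approx -0.0011338$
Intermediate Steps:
$h{\left(M,j \right)} = -3 + M^{2}$ ($h{\left(M,j \right)} = M^{2} - 3 = -3 + M^{2}$)
$n{\left(G \right)} = - \frac{2}{3} - \frac{5}{-3 + G^{2}}$ ($n{\left(G \right)} = \frac{8}{-12} - \frac{5}{-3 + G^{2}} = 8 \left(- \frac{1}{12}\right) - \frac{5}{-3 + G^{2}} = - \frac{2}{3} - \frac{5}{-3 + G^{2}}$)
$\frac{n{\left(b{\left(0 \right)} \right)}}{-882} = \frac{\frac{1}{3} \frac{1}{-3 + 0^{2}} \left(-9 - 2 \cdot 0^{2}\right)}{-882} = \frac{-9 - 0}{3 \left(-3 + 0\right)} \left(- \frac{1}{882}\right) = \frac{-9 + 0}{3 \left(-3\right)} \left(- \frac{1}{882}\right) = \frac{1}{3} \left(- \frac{1}{3}\right) \left(-9\right) \left(- \frac{1}{882}\right) = 1 \left(- \frac{1}{882}\right) = - \frac{1}{882}$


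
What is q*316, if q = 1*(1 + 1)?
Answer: 632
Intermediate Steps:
q = 2 (q = 1*2 = 2)
q*316 = 2*316 = 632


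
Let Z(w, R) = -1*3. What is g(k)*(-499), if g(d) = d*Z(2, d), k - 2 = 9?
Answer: 16467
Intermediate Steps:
k = 11 (k = 2 + 9 = 11)
Z(w, R) = -3
g(d) = -3*d (g(d) = d*(-3) = -3*d)
g(k)*(-499) = -3*11*(-499) = -33*(-499) = 16467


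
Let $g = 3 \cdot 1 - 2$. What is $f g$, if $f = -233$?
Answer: $-233$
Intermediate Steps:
$g = 1$ ($g = 3 - 2 = 1$)
$f g = \left(-233\right) 1 = -233$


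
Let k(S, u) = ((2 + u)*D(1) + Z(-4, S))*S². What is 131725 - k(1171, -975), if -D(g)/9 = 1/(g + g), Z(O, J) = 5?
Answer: -12021406397/2 ≈ -6.0107e+9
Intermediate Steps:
D(g) = -9/(2*g) (D(g) = -9/(g + g) = -9*1/(2*g) = -9/(2*g))
k(S, u) = S²*(-4 - 9*u/2) (k(S, u) = ((2 + u)*(-9/2/1) + 5)*S² = ((2 + u)*(-9/2*1) + 5)*S² = ((2 + u)*(-9/2) + 5)*S² = ((-9 - 9*u/2) + 5)*S² = (-4 - 9*u/2)*S² = S²*(-4 - 9*u/2))
131725 - k(1171, -975) = 131725 - 1171²*(-8 - 9*(-975))/2 = 131725 - 1371241*(-8 + 8775)/2 = 131725 - 1371241*8767/2 = 131725 - 1*12021669847/2 = 131725 - 12021669847/2 = -12021406397/2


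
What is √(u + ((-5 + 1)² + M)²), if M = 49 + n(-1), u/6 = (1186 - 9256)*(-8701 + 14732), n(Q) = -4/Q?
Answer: 27*I*√400571 ≈ 17088.0*I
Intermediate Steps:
u = -292021020 (u = 6*((1186 - 9256)*(-8701 + 14732)) = 6*(-8070*6031) = 6*(-48670170) = -292021020)
M = 53 (M = 49 - 4/(-1) = 49 - 4*(-1) = 49 + 4 = 53)
√(u + ((-5 + 1)² + M)²) = √(-292021020 + ((-5 + 1)² + 53)²) = √(-292021020 + ((-4)² + 53)²) = √(-292021020 + (16 + 53)²) = √(-292021020 + 69²) = √(-292021020 + 4761) = √(-292016259) = 27*I*√400571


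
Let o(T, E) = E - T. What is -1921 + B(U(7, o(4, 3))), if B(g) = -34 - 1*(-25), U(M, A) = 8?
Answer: -1930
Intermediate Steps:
B(g) = -9 (B(g) = -34 + 25 = -9)
-1921 + B(U(7, o(4, 3))) = -1921 - 9 = -1930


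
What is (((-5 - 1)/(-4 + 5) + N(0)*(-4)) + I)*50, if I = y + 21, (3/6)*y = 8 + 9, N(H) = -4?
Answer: 3250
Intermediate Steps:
y = 34 (y = 2*(8 + 9) = 2*17 = 34)
I = 55 (I = 34 + 21 = 55)
(((-5 - 1)/(-4 + 5) + N(0)*(-4)) + I)*50 = (((-5 - 1)/(-4 + 5) - 4*(-4)) + 55)*50 = ((-6/1 + 16) + 55)*50 = ((-6*1 + 16) + 55)*50 = ((-6 + 16) + 55)*50 = (10 + 55)*50 = 65*50 = 3250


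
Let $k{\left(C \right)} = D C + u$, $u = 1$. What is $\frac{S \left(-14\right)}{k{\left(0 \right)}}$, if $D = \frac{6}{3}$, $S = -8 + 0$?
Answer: $112$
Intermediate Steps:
$S = -8$
$D = 2$ ($D = 6 \cdot \frac{1}{3} = 2$)
$k{\left(C \right)} = 1 + 2 C$ ($k{\left(C \right)} = 2 C + 1 = 1 + 2 C$)
$\frac{S \left(-14\right)}{k{\left(0 \right)}} = \frac{\left(-8\right) \left(-14\right)}{1 + 2 \cdot 0} = \frac{112}{1 + 0} = \frac{112}{1} = 112 \cdot 1 = 112$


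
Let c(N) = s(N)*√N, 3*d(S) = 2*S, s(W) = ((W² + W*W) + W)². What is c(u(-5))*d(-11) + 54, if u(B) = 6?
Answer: 54 - 44616*√6 ≈ -1.0923e+5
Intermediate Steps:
s(W) = (W + 2*W²)² (s(W) = ((W² + W²) + W)² = (2*W² + W)² = (W + 2*W²)²)
d(S) = 2*S/3 (d(S) = (2*S)/3 = 2*S/3)
c(N) = N^(5/2)*(1 + 2*N)² (c(N) = (N²*(1 + 2*N)²)*√N = N^(5/2)*(1 + 2*N)²)
c(u(-5))*d(-11) + 54 = (6^(5/2)*(1 + 2*6)²)*((⅔)*(-11)) + 54 = ((36*√6)*(1 + 12)²)*(-22/3) + 54 = ((36*√6)*13²)*(-22/3) + 54 = ((36*√6)*169)*(-22/3) + 54 = (6084*√6)*(-22/3) + 54 = -44616*√6 + 54 = 54 - 44616*√6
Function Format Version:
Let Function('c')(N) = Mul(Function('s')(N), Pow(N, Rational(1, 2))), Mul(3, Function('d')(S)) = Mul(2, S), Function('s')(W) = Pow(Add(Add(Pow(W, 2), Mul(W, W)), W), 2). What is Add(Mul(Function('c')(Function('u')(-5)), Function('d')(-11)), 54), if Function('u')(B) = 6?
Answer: Add(54, Mul(-44616, Pow(6, Rational(1, 2)))) ≈ -1.0923e+5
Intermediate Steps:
Function('s')(W) = Pow(Add(W, Mul(2, Pow(W, 2))), 2) (Function('s')(W) = Pow(Add(Add(Pow(W, 2), Pow(W, 2)), W), 2) = Pow(Add(Mul(2, Pow(W, 2)), W), 2) = Pow(Add(W, Mul(2, Pow(W, 2))), 2))
Function('d')(S) = Mul(Rational(2, 3), S) (Function('d')(S) = Mul(Rational(1, 3), Mul(2, S)) = Mul(Rational(2, 3), S))
Function('c')(N) = Mul(Pow(N, Rational(5, 2)), Pow(Add(1, Mul(2, N)), 2)) (Function('c')(N) = Mul(Mul(Pow(N, 2), Pow(Add(1, Mul(2, N)), 2)), Pow(N, Rational(1, 2))) = Mul(Pow(N, Rational(5, 2)), Pow(Add(1, Mul(2, N)), 2)))
Add(Mul(Function('c')(Function('u')(-5)), Function('d')(-11)), 54) = Add(Mul(Mul(Pow(6, Rational(5, 2)), Pow(Add(1, Mul(2, 6)), 2)), Mul(Rational(2, 3), -11)), 54) = Add(Mul(Mul(Mul(36, Pow(6, Rational(1, 2))), Pow(Add(1, 12), 2)), Rational(-22, 3)), 54) = Add(Mul(Mul(Mul(36, Pow(6, Rational(1, 2))), Pow(13, 2)), Rational(-22, 3)), 54) = Add(Mul(Mul(Mul(36, Pow(6, Rational(1, 2))), 169), Rational(-22, 3)), 54) = Add(Mul(Mul(6084, Pow(6, Rational(1, 2))), Rational(-22, 3)), 54) = Add(Mul(-44616, Pow(6, Rational(1, 2))), 54) = Add(54, Mul(-44616, Pow(6, Rational(1, 2))))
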